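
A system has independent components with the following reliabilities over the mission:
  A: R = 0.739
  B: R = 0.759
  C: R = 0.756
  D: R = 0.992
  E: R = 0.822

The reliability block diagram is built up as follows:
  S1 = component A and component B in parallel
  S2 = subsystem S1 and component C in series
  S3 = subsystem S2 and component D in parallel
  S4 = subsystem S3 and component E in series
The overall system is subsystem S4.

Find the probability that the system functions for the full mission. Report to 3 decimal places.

Parallel (A and B): 1 − (1 − 0.73900)(1 − 0.75900) = 0.93710
Series ([0.93710] and C): 0.93710 × 0.75600 = 0.70845
Parallel ([0.70845] and D): 1 − (1 − 0.70845)(1 − 0.99200) = 0.99767
Series ([0.99767] and E): 0.99767 × 0.82200 = 0.820

0.820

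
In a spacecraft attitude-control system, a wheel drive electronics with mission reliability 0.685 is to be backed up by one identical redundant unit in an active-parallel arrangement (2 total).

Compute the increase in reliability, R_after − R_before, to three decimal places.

R_before = 0.685
R_after = 1 − (1 − 0.685)^2 = 0.901
ΔR = 0.901 − 0.685 = 0.216

0.216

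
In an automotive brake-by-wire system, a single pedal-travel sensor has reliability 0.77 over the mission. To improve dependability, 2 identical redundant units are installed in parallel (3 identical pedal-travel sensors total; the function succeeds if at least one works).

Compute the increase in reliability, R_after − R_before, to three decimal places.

R_before = 0.77
R_after = 1 − (1 − 0.77)^3 = 0.988
ΔR = 0.988 − 0.77 = 0.218

0.218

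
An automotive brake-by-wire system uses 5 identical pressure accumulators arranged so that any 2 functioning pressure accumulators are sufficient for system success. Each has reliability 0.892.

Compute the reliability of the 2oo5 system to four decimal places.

0.9994

R = Σ_{i=2}^{5} C(5,i) p^i (1−p)^{5−i} with p = 0.892
C(5,2)·0.892^2·0.108^3 = 0.010023
C(5,3)·0.892^3·0.108^2 = 0.082783
C(5,4)·0.892^4·0.108^1 = 0.341864
C(5,5)·0.892^5·0.108^0 = 0.564708
Sum = 0.9994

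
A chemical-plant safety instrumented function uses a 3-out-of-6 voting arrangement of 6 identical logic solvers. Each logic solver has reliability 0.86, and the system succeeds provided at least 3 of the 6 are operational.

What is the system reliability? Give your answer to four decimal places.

R = Σ_{i=3}^{6} C(6,i) p^i (1−p)^{6−i} with p = 0.86
C(6,3)·0.86^3·0.14^3 = 0.034907
C(6,4)·0.86^4·0.14^2 = 0.160820
C(6,5)·0.86^5·0.14^1 = 0.395159
C(6,6)·0.86^6·0.14^0 = 0.404567
Sum = 0.9955

0.9955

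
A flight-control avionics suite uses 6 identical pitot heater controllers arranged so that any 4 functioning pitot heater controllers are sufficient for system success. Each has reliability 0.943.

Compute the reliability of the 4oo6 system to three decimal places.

0.997

R = Σ_{i=4}^{6} C(6,i) p^i (1−p)^{6−i} with p = 0.943
C(6,4)·0.943^4·0.057^2 = 0.03854
C(6,5)·0.943^5·0.057^1 = 0.25503
C(6,6)·0.943^6·0.057^0 = 0.70319
Sum = 0.997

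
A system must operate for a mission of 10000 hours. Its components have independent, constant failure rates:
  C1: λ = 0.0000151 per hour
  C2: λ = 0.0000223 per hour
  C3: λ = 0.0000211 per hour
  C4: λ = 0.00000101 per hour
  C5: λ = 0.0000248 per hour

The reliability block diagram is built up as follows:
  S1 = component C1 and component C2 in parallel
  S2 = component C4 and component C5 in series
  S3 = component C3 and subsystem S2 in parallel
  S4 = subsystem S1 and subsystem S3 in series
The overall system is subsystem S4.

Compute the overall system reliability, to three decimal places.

R(C1) = exp(−0.0000151 × 10000) = 0.85985
R(C2) = exp(−0.0000223 × 10000) = 0.80011
R(C3) = exp(−0.0000211 × 10000) = 0.80977
R(C4) = exp(−0.00000101 × 10000) = 0.98995
R(C5) = exp(−0.0000248 × 10000) = 0.78036
Parallel (C1 and C2): 1 − (1 − 0.85985)(1 − 0.80011) = 0.97199
Series (C4 and C5): 0.98995 × 0.78036 = 0.77252
Parallel (C3 and [0.77252]): 1 − (1 − 0.80977)(1 − 0.77252) = 0.95673
Series ([0.97199] and [0.95673]): 0.97199 × 0.95673 = 0.930

0.930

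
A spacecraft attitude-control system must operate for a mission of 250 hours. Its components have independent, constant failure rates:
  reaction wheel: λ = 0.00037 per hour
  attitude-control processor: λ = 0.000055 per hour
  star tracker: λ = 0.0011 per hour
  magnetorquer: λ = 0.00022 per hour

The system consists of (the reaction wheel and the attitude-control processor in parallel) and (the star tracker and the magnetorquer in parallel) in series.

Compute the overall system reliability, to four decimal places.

0.9859

R(reaction wheel) = exp(−0.00037 × 250) = 0.911649
R(attitude-control processor) = exp(−0.000055 × 250) = 0.986344
R(star tracker) = exp(−0.0011 × 250) = 0.759572
R(magnetorquer) = exp(−0.00022 × 250) = 0.946485
Parallel (reaction wheel and attitude-control processor): 1 − (1 − 0.911649)(1 − 0.986344) = 0.998793
Parallel (star tracker and magnetorquer): 1 − (1 − 0.759572)(1 − 0.946485) = 0.987133
Series ([0.998793] and [0.987133]): 0.998793 × 0.987133 = 0.9859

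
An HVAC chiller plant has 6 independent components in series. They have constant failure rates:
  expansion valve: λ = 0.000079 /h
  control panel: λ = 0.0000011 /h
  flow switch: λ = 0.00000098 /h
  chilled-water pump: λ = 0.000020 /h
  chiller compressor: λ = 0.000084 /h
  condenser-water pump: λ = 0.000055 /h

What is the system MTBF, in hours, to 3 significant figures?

4170

Series of exponential components: λ_sys = Σ λ_i
λ_sys = 0.000079 + 0.0000011 + 0.00000098 + 0.000020 + 0.000084 + 0.000055 = 2.4008e-04 /h
MTBF = 1 / λ_sys = 4170 h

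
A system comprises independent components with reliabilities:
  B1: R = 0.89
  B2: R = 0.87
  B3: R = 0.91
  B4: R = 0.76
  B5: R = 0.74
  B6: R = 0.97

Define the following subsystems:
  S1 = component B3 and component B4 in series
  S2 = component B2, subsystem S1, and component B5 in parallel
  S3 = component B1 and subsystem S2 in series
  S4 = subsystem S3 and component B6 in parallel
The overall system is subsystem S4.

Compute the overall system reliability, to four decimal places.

0.9964

Series (B3 and B4): 0.910000 × 0.760000 = 0.691600
Parallel (B2, [0.691600], and B5): 1 − (1 − 0.870000)(1 − 0.691600)(1 − 0.740000) = 0.989576
Series (B1 and [0.989576]): 0.890000 × 0.989576 = 0.880723
Parallel ([0.880723] and B6): 1 − (1 − 0.880723)(1 − 0.970000) = 0.9964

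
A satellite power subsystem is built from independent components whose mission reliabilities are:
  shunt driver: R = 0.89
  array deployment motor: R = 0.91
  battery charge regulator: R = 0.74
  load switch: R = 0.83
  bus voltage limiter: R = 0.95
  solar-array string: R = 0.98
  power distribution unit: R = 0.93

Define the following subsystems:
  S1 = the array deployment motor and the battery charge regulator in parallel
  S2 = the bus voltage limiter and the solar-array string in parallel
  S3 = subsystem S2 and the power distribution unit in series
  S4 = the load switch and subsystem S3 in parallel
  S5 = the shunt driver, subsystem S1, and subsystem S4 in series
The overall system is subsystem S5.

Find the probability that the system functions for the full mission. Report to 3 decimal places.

0.859

Parallel (array deployment motor and battery charge regulator): 1 − (1 − 0.91000)(1 − 0.74000) = 0.97660
Parallel (bus voltage limiter and solar-array string): 1 − (1 − 0.95000)(1 − 0.98000) = 0.99900
Series ([0.99900] and power distribution unit): 0.99900 × 0.93000 = 0.92907
Parallel (load switch and [0.92907]): 1 − (1 − 0.83000)(1 − 0.92907) = 0.98794
Series (shunt driver, [0.97660], and [0.98794]): 0.89000 × 0.97660 × 0.98794 = 0.859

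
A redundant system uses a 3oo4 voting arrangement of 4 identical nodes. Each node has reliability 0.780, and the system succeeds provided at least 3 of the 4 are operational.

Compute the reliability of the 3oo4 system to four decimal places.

R = Σ_{i=3}^{4} C(4,i) p^i (1−p)^{4−i} with p = 0.780
C(4,3)·0.780^3·0.220^1 = 0.417606
C(4,4)·0.780^4·0.220^0 = 0.370151
Sum = 0.7878

0.7878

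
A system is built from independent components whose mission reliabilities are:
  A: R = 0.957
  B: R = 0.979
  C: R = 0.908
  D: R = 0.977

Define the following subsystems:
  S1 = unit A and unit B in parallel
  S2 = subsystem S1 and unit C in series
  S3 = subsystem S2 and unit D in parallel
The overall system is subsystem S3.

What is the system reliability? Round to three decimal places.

Parallel (A and B): 1 − (1 − 0.95700)(1 − 0.97900) = 0.99910
Series ([0.99910] and C): 0.99910 × 0.90800 = 0.90718
Parallel ([0.90718] and D): 1 − (1 − 0.90718)(1 − 0.97700) = 0.998

0.998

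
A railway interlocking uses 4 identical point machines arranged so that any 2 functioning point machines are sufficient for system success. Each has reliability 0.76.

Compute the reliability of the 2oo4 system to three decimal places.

0.955

R = Σ_{i=2}^{4} C(4,i) p^i (1−p)^{4−i} with p = 0.76
C(4,2)·0.76^2·0.24^2 = 0.19962
C(4,3)·0.76^3·0.24^1 = 0.42142
C(4,4)·0.76^4·0.24^0 = 0.33362
Sum = 0.955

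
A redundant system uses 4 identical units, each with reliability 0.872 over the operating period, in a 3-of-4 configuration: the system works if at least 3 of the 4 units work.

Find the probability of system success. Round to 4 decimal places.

0.9177

R = Σ_{i=3}^{4} C(4,i) p^i (1−p)^{4−i} with p = 0.872
C(4,3)·0.872^3·0.128^1 = 0.339484
C(4,4)·0.872^4·0.128^0 = 0.578184
Sum = 0.9177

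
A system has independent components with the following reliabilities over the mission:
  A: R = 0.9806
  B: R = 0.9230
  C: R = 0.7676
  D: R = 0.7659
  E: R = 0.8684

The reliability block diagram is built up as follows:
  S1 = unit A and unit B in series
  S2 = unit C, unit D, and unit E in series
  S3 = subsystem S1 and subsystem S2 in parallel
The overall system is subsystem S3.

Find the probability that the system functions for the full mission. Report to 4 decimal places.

0.9535

Series (A and B): 0.980600 × 0.923000 = 0.905094
Series (C, D, and E): 0.767600 × 0.765900 × 0.868400 = 0.510537
Parallel ([0.905094] and [0.510537]): 1 − (1 − 0.905094)(1 − 0.510537) = 0.9535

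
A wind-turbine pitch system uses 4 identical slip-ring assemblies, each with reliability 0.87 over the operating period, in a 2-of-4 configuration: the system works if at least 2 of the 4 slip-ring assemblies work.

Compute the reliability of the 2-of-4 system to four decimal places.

0.9921

R = Σ_{i=2}^{4} C(4,i) p^i (1−p)^{4−i} with p = 0.87
C(4,2)·0.87^2·0.13^2 = 0.076750
C(4,3)·0.87^3·0.13^1 = 0.342422
C(4,4)·0.87^4·0.13^0 = 0.572898
Sum = 0.9921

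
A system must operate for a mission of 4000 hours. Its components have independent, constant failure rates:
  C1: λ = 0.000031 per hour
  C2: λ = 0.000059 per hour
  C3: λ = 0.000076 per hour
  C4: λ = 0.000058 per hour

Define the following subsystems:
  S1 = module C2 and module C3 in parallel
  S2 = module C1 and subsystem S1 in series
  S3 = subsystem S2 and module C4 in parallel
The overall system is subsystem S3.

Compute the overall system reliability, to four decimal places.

0.9658

R(C1) = exp(−0.000031 × 4000) = 0.883380
R(C2) = exp(−0.000059 × 4000) = 0.789781
R(C3) = exp(−0.000076 × 4000) = 0.737861
R(C4) = exp(−0.000058 × 4000) = 0.792946
Parallel (C2 and C3): 1 − (1 − 0.789781)(1 − 0.737861) = 0.944893
Series (C1 and [0.944893]): 0.883380 × 0.944893 = 0.834700
Parallel ([0.834700] and C4): 1 − (1 − 0.834700)(1 − 0.792946) = 0.9658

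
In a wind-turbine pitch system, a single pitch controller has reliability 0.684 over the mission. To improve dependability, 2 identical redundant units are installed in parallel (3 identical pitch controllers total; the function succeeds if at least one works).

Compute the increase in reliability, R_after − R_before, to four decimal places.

R_before = 0.684
R_after = 1 − (1 − 0.684)^3 = 0.9684
ΔR = 0.9684 − 0.684 = 0.2844

0.2844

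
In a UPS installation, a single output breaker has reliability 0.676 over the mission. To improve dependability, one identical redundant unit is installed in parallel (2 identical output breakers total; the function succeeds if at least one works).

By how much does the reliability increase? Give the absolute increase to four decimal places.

0.2190

R_before = 0.676
R_after = 1 − (1 − 0.676)^2 = 0.8950
ΔR = 0.8950 − 0.676 = 0.2190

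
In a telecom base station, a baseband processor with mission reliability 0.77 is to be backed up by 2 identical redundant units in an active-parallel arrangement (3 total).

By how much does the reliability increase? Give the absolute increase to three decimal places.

R_before = 0.77
R_after = 1 − (1 − 0.77)^3 = 0.988
ΔR = 0.988 − 0.77 = 0.218

0.218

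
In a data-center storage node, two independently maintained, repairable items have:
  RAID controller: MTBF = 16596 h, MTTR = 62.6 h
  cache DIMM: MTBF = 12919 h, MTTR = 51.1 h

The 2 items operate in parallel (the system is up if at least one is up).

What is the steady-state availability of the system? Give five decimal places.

0.99999

A(RAID controller) = MTBF/(MTBF+MTTR) = 16596/(16596+62.6) = 0.996242
A(cache DIMM) = MTBF/(MTBF+MTTR) = 12919/(12919+51.1) = 0.996060
Parallel availability: 1 − (1 − 0.996242)(1 − 0.996060) = 0.99999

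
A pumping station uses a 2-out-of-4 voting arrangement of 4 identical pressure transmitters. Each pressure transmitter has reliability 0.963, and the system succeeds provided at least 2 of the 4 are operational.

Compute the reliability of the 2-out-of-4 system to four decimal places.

0.9998

R = Σ_{i=2}^{4} C(4,i) p^i (1−p)^{4−i} with p = 0.963
C(4,2)·0.963^2·0.037^2 = 0.007617
C(4,3)·0.963^3·0.037^1 = 0.132172
C(4,4)·0.963^4·0.037^0 = 0.860013
Sum = 0.9998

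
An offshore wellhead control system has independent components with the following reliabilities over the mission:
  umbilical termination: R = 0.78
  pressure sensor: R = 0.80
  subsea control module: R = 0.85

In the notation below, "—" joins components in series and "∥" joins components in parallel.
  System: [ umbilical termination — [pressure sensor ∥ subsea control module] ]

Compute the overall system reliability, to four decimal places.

0.7566

Parallel (pressure sensor and subsea control module): 1 − (1 − 0.800000)(1 − 0.850000) = 0.970000
Series (umbilical termination and [0.970000]): 0.780000 × 0.970000 = 0.7566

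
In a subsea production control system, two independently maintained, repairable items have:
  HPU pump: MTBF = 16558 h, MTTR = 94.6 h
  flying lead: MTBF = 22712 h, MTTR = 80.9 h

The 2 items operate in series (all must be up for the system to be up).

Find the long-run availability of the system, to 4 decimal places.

0.9908

A(HPU pump) = MTBF/(MTBF+MTTR) = 16558/(16558+94.6) = 0.994319
A(flying lead) = MTBF/(MTBF+MTTR) = 22712/(22712+80.9) = 0.996451
Series availability: 0.994319 × 0.996451 = 0.9908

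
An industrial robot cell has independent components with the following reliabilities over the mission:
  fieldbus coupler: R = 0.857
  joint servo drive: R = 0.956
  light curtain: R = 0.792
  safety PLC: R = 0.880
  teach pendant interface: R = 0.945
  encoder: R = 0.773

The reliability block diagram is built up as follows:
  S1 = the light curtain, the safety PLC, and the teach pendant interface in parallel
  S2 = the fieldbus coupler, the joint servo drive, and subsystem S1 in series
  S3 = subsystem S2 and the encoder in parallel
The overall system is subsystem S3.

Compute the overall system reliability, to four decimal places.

Parallel (light curtain, safety PLC, and teach pendant interface): 1 − (1 − 0.792000)(1 − 0.880000)(1 − 0.945000) = 0.998627
Series (fieldbus coupler, joint servo drive, and [0.998627]): 0.857000 × 0.956000 × 0.998627 = 0.818167
Parallel ([0.818167] and encoder): 1 − (1 − 0.818167)(1 − 0.773000) = 0.9587

0.9587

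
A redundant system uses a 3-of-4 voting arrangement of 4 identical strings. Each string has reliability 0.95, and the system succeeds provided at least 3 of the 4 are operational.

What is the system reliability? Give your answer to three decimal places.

R = Σ_{i=3}^{4} C(4,i) p^i (1−p)^{4−i} with p = 0.95
C(4,3)·0.95^3·0.05^1 = 0.17148
C(4,4)·0.95^4·0.05^0 = 0.81451
Sum = 0.986

0.986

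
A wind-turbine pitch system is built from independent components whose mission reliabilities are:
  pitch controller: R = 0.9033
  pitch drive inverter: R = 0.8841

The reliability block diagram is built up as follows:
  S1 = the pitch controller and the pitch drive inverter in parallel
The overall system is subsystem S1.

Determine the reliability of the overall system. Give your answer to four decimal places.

0.9888

Parallel (pitch controller and pitch drive inverter): 1 − (1 − 0.903300)(1 − 0.884100) = 0.9888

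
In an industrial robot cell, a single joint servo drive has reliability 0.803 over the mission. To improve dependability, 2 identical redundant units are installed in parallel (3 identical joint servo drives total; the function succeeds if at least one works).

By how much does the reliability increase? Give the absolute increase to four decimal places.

R_before = 0.803
R_after = 1 − (1 − 0.803)^3 = 0.9924
ΔR = 0.9924 − 0.803 = 0.1894

0.1894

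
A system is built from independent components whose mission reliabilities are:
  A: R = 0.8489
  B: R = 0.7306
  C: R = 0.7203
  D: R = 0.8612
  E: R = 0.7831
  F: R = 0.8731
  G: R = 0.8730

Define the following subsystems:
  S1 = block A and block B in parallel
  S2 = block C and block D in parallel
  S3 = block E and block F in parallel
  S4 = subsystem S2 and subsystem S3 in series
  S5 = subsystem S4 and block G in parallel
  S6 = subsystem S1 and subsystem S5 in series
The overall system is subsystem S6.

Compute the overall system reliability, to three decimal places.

0.951

Parallel (A and B): 1 − (1 − 0.84890)(1 − 0.73060) = 0.95929
Parallel (C and D): 1 − (1 − 0.72030)(1 − 0.86120) = 0.96118
Parallel (E and F): 1 − (1 − 0.78310)(1 − 0.87310) = 0.97248
Series ([0.96118] and [0.97248]): 0.96118 × 0.97248 = 0.93473
Parallel ([0.93473] and G): 1 − (1 − 0.93473)(1 − 0.87300) = 0.99171
Series ([0.95929] and [0.99171]): 0.95929 × 0.99171 = 0.951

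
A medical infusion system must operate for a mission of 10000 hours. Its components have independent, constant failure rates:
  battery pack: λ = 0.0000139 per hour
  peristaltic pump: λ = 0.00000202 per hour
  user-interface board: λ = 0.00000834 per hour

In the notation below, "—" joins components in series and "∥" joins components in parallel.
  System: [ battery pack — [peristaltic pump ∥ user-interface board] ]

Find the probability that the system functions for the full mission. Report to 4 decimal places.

0.8688

R(battery pack) = exp(−0.0000139 × 10000) = 0.870228
R(peristaltic pump) = exp(−0.00000202 × 10000) = 0.980003
R(user-interface board) = exp(−0.00000834 × 10000) = 0.919983
Parallel (peristaltic pump and user-interface board): 1 − (1 − 0.980003)(1 − 0.919983) = 0.998400
Series (battery pack and [0.998400]): 0.870228 × 0.998400 = 0.8688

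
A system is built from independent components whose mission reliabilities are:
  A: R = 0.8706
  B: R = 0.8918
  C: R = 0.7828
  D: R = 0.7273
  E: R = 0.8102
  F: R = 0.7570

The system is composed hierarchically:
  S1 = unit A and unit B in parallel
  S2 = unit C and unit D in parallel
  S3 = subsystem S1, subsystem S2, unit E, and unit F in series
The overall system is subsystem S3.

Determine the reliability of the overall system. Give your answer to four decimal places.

Parallel (A and B): 1 − (1 − 0.870600)(1 − 0.891800) = 0.985999
Parallel (C and D): 1 − (1 − 0.782800)(1 − 0.727300) = 0.940770
Series ([0.985999], [0.940770], E, and F): 0.985999 × 0.940770 × 0.810200 × 0.757000 = 0.5689

0.5689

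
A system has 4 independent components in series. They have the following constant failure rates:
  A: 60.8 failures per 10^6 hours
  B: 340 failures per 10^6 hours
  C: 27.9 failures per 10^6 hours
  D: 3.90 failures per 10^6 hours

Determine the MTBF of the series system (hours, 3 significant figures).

2310

Series of exponential components: λ_sys = Σ λ_i
λ_sys = 0.0000608 + 0.000340 + 0.0000279 + 0.00000390 = 4.3260e-04 /h
MTBF = 1 / λ_sys = 2310 h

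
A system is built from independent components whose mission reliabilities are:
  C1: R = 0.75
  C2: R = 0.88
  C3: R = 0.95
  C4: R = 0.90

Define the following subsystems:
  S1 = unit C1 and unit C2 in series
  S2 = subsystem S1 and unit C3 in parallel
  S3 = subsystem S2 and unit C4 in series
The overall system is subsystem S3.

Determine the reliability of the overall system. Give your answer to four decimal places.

0.8847

Series (C1 and C2): 0.750000 × 0.880000 = 0.660000
Parallel ([0.660000] and C3): 1 − (1 − 0.660000)(1 − 0.950000) = 0.983000
Series ([0.983000] and C4): 0.983000 × 0.900000 = 0.8847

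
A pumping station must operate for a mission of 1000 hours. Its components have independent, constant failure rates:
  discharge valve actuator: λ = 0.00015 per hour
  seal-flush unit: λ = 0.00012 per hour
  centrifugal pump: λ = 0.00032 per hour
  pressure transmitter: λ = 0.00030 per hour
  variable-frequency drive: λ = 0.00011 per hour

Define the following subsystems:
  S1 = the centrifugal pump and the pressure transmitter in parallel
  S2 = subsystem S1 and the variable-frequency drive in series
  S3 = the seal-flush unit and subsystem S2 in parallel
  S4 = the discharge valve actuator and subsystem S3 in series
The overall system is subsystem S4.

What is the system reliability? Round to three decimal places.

0.844

R(discharge valve actuator) = exp(−0.00015 × 1000) = 0.86071
R(seal-flush unit) = exp(−0.00012 × 1000) = 0.88692
R(centrifugal pump) = exp(−0.00032 × 1000) = 0.72615
R(pressure transmitter) = exp(−0.00030 × 1000) = 0.74082
R(variable-frequency drive) = exp(−0.00011 × 1000) = 0.89583
Parallel (centrifugal pump and pressure transmitter): 1 − (1 − 0.72615)(1 − 0.74082) = 0.92902
Series ([0.92902] and variable-frequency drive): 0.92902 × 0.89583 = 0.83224
Parallel (seal-flush unit and [0.83224]): 1 − (1 − 0.88692)(1 − 0.83224) = 0.98103
Series (discharge valve actuator and [0.98103]): 0.86071 × 0.98103 = 0.844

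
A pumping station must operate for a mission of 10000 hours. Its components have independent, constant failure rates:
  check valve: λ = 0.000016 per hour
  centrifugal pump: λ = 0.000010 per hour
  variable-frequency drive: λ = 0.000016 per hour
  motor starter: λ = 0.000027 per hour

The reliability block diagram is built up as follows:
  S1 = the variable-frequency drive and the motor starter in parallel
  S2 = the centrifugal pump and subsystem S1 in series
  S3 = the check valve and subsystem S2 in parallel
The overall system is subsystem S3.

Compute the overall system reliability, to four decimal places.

R(check valve) = exp(−0.000016 × 10000) = 0.852144
R(centrifugal pump) = exp(−0.000010 × 10000) = 0.904837
R(variable-frequency drive) = exp(−0.000016 × 10000) = 0.852144
R(motor starter) = exp(−0.000027 × 10000) = 0.763379
Parallel (variable-frequency drive and motor starter): 1 − (1 − 0.852144)(1 − 0.763379) = 0.965014
Series (centrifugal pump and [0.965014]): 0.904837 × 0.965014 = 0.873180
Parallel (check valve and [0.873180]): 1 − (1 − 0.852144)(1 − 0.873180) = 0.9812

0.9812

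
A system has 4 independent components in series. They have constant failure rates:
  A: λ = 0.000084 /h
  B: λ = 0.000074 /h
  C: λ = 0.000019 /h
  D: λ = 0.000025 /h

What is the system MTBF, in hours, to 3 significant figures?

Series of exponential components: λ_sys = Σ λ_i
λ_sys = 0.000084 + 0.000074 + 0.000019 + 0.000025 = 2.0200e-04 /h
MTBF = 1 / λ_sys = 4950 h

4950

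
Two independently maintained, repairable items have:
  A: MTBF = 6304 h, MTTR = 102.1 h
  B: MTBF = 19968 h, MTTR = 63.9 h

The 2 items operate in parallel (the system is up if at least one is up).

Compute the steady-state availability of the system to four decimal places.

0.9999

A(A) = MTBF/(MTBF+MTTR) = 6304/(6304+102.1) = 0.984062
A(B) = MTBF/(MTBF+MTTR) = 19968/(19968+63.9) = 0.996810
Parallel availability: 1 − (1 − 0.984062)(1 − 0.996810) = 0.9999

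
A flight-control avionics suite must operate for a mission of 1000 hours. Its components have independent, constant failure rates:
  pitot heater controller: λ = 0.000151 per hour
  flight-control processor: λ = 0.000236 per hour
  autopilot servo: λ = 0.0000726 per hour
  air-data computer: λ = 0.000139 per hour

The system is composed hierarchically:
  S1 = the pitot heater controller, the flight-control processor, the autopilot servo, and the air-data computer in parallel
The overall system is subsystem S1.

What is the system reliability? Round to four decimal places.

0.9997

R(pitot heater controller) = exp(−0.000151 × 1000) = 0.859848
R(flight-control processor) = exp(−0.000236 × 1000) = 0.789781
R(autopilot servo) = exp(−0.0000726 × 1000) = 0.929973
R(air-data computer) = exp(−0.000139 × 1000) = 0.870228
Parallel (pitot heater controller, flight-control processor, autopilot servo, and air-data computer): 1 − (1 − 0.859848)(1 − 0.789781)(1 − 0.929973)(1 − 0.870228) = 0.9997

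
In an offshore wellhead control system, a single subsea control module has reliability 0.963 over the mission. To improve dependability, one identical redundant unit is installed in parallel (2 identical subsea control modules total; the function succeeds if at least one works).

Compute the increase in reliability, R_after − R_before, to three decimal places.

R_before = 0.963
R_after = 1 − (1 − 0.963)^2 = 0.999
ΔR = 0.999 − 0.963 = 0.036

0.036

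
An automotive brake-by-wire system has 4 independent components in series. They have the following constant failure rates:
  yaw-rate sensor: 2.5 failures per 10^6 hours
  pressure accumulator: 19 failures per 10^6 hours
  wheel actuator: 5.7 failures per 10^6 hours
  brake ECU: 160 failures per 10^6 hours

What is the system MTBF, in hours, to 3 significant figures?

Series of exponential components: λ_sys = Σ λ_i
λ_sys = 0.0000025 + 0.000019 + 0.0000057 + 0.00016 = 1.8720e-04 /h
MTBF = 1 / λ_sys = 5340 h

5340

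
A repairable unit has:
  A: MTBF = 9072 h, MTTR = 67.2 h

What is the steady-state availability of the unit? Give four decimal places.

0.9926

A(A) = MTBF/(MTBF+MTTR) = 9072/(9072+67.2) = 0.9926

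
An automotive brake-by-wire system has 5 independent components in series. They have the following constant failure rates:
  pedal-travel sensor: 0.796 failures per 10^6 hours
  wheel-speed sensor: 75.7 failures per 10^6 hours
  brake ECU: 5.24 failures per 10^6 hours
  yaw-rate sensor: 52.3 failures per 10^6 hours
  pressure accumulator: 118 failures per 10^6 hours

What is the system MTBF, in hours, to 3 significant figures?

Series of exponential components: λ_sys = Σ λ_i
λ_sys = 0.000000796 + 0.0000757 + 0.00000524 + 0.0000523 + 0.000118 = 2.5204e-04 /h
MTBF = 1 / λ_sys = 3970 h

3970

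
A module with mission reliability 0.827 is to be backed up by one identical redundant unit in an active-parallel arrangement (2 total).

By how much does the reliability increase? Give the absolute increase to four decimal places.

0.1431

R_before = 0.827
R_after = 1 − (1 − 0.827)^2 = 0.9701
ΔR = 0.9701 − 0.827 = 0.1431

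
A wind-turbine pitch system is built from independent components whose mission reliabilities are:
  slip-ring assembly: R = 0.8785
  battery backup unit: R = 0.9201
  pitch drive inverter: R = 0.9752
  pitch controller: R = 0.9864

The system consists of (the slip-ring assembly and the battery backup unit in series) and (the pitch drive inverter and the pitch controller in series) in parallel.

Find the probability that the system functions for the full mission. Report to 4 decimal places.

Series (slip-ring assembly and battery backup unit): 0.878500 × 0.920100 = 0.808308
Series (pitch drive inverter and pitch controller): 0.975200 × 0.986400 = 0.961937
Parallel ([0.808308] and [0.961937]): 1 − (1 − 0.808308)(1 − 0.961937) = 0.9927

0.9927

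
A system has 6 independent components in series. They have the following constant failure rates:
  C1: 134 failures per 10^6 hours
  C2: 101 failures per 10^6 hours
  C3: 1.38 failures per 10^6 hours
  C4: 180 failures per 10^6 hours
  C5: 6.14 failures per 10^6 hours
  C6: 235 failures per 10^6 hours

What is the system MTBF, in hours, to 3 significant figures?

Series of exponential components: λ_sys = Σ λ_i
λ_sys = 0.000134 + 0.000101 + 0.00000138 + 0.000180 + 0.00000614 + 0.000235 = 6.5752e-04 /h
MTBF = 1 / λ_sys = 1520 h

1520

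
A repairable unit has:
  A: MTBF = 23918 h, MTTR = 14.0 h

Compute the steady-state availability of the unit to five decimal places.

0.99942

A(A) = MTBF/(MTBF+MTTR) = 23918/(23918+14.0) = 0.99942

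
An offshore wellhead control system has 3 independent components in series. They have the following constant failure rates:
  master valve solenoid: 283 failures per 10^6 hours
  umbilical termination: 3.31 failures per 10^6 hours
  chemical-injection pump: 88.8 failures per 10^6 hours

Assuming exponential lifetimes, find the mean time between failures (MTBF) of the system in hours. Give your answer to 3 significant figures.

Series of exponential components: λ_sys = Σ λ_i
λ_sys = 0.000283 + 0.00000331 + 0.0000888 = 3.7511e-04 /h
MTBF = 1 / λ_sys = 2670 h

2670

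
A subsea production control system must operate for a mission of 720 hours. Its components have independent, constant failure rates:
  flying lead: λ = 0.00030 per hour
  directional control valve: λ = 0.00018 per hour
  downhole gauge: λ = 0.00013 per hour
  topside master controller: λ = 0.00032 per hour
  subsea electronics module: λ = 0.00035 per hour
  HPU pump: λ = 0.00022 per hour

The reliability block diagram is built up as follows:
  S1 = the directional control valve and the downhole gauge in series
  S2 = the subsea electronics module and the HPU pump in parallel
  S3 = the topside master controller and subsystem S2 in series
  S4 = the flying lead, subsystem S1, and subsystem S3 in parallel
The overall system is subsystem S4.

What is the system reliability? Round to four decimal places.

0.9910

R(flying lead) = exp(−0.00030 × 720) = 0.805735
R(directional control valve) = exp(−0.00018 × 720) = 0.878447
R(downhole gauge) = exp(−0.00013 × 720) = 0.910647
R(topside master controller) = exp(−0.00032 × 720) = 0.794216
R(subsea electronics module) = exp(−0.00035 × 720) = 0.777245
R(HPU pump) = exp(−0.00022 × 720) = 0.853508
Series (directional control valve and downhole gauge): 0.878447 × 0.910647 = 0.799955
Parallel (subsea electronics module and HPU pump): 1 − (1 − 0.777245)(1 − 0.853508) = 0.967368
Series (topside master controller and [0.967368]): 0.794216 × 0.967368 = 0.768299
Parallel (flying lead, [0.799955], and [0.768299]): 1 − (1 − 0.805735)(1 − 0.799955)(1 − 0.768299) = 0.9910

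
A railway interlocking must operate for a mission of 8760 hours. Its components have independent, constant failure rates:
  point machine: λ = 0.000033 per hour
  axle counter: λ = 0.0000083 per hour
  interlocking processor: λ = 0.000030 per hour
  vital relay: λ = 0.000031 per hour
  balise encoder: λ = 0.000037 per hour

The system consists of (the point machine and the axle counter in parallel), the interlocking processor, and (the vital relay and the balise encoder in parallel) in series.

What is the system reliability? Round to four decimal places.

0.7056

R(point machine) = exp(−0.000033 × 8760) = 0.748952
R(axle counter) = exp(−0.0000083 × 8760) = 0.929872
R(interlocking processor) = exp(−0.000030 × 8760) = 0.768896
R(vital relay) = exp(−0.000031 × 8760) = 0.762190
R(balise encoder) = exp(−0.000037 × 8760) = 0.723163
Parallel (point machine and axle counter): 1 − (1 − 0.748952)(1 − 0.929872) = 0.982395
Parallel (vital relay and balise encoder): 1 − (1 − 0.762190)(1 − 0.723163) = 0.934165
Series ([0.982395], interlocking processor, and [0.934165]): 0.982395 × 0.768896 × 0.934165 = 0.7056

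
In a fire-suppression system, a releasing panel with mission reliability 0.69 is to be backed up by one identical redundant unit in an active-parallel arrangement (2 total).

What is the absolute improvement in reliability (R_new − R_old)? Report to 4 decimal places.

0.2139

R_before = 0.69
R_after = 1 − (1 − 0.69)^2 = 0.9039
ΔR = 0.9039 − 0.69 = 0.2139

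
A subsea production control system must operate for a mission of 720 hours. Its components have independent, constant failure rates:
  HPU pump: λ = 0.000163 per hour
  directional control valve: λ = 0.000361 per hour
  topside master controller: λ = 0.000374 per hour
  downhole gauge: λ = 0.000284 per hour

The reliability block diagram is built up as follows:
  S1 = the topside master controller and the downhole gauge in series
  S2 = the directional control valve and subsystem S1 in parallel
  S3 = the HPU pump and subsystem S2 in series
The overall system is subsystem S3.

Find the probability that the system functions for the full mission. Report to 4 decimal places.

0.8125

R(HPU pump) = exp(−0.000163 × 720) = 0.889265
R(directional control valve) = exp(−0.000361 × 720) = 0.771113
R(topside master controller) = exp(−0.000374 × 720) = 0.763929
R(downhole gauge) = exp(−0.000284 × 720) = 0.815071
Series (topside master controller and downhole gauge): 0.763929 × 0.815071 = 0.622656
Parallel (directional control valve and [0.622656]): 1 − (1 − 0.771113)(1 − 0.622656) = 0.913631
Series (HPU pump and [0.913631]): 0.889265 × 0.913631 = 0.8125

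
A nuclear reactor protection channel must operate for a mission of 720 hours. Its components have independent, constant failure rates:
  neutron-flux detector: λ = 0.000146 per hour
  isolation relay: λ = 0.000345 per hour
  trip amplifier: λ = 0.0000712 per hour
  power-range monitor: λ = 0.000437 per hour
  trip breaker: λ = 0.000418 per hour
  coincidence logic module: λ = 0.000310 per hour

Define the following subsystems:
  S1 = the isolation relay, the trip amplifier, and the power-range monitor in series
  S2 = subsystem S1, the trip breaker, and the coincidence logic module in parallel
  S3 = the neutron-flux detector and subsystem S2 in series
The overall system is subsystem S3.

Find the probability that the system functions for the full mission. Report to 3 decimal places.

R(neutron-flux detector) = exp(−0.000146 × 720) = 0.90022
R(isolation relay) = exp(−0.000345 × 720) = 0.78005
R(trip amplifier) = exp(−0.0000712 × 720) = 0.95003
R(power-range monitor) = exp(−0.000437 × 720) = 0.73005
R(trip breaker) = exp(−0.000418 × 720) = 0.74011
R(coincidence logic module) = exp(−0.000310 × 720) = 0.79995
Series (isolation relay, trip amplifier, and power-range monitor): 0.78005 × 0.95003 × 0.73005 = 0.54102
Parallel ([0.54102], trip breaker, and coincidence logic module): 1 − (1 − 0.54102)(1 − 0.74011)(1 − 0.79995) = 0.97614
Series (neutron-flux detector and [0.97614]): 0.90022 × 0.97614 = 0.879

0.879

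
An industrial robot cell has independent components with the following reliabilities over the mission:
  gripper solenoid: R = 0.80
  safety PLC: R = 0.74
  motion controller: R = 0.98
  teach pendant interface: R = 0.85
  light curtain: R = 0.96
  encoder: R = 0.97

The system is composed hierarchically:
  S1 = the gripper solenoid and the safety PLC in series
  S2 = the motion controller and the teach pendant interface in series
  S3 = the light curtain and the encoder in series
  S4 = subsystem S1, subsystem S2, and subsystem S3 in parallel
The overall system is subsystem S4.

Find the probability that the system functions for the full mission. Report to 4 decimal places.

0.9953

Series (gripper solenoid and safety PLC): 0.800000 × 0.740000 = 0.592000
Series (motion controller and teach pendant interface): 0.980000 × 0.850000 = 0.833000
Series (light curtain and encoder): 0.960000 × 0.970000 = 0.931200
Parallel ([0.592000], [0.833000], and [0.931200]): 1 − (1 − 0.592000)(1 − 0.833000)(1 − 0.931200) = 0.9953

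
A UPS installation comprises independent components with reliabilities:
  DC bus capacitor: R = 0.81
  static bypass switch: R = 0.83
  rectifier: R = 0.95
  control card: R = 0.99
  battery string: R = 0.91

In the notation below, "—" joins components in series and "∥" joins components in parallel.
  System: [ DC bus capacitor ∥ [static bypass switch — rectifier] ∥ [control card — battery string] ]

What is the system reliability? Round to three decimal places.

0.996

Series (static bypass switch and rectifier): 0.83000 × 0.95000 = 0.78850
Series (control card and battery string): 0.99000 × 0.91000 = 0.90090
Parallel (DC bus capacitor, [0.78850], and [0.90090]): 1 − (1 − 0.81000)(1 − 0.78850)(1 − 0.90090) = 0.996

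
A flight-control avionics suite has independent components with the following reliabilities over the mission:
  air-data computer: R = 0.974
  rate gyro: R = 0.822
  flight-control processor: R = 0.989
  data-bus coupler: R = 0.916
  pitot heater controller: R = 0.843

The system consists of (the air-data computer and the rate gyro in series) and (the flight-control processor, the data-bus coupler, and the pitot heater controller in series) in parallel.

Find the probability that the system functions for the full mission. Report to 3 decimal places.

0.953

Series (air-data computer and rate gyro): 0.97400 × 0.82200 = 0.80063
Series (flight-control processor, data-bus coupler, and pitot heater controller): 0.98900 × 0.91600 × 0.84300 = 0.76369
Parallel ([0.80063] and [0.76369]): 1 − (1 − 0.80063)(1 − 0.76369) = 0.953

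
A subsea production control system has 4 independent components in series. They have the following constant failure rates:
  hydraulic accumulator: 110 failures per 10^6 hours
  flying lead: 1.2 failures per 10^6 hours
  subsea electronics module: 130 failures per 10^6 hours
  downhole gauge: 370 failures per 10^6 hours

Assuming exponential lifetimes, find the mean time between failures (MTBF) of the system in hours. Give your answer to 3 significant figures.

Series of exponential components: λ_sys = Σ λ_i
λ_sys = 0.00011 + 0.0000012 + 0.00013 + 0.00037 = 6.1120e-04 /h
MTBF = 1 / λ_sys = 1640 h

1640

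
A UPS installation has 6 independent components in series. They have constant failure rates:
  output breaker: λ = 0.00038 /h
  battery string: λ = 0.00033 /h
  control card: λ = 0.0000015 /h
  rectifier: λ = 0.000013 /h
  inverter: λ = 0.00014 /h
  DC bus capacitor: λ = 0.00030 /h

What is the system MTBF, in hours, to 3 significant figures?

859

Series of exponential components: λ_sys = Σ λ_i
λ_sys = 0.00038 + 0.00033 + 0.0000015 + 0.000013 + 0.00014 + 0.00030 = 1.1645e-03 /h
MTBF = 1 / λ_sys = 859 h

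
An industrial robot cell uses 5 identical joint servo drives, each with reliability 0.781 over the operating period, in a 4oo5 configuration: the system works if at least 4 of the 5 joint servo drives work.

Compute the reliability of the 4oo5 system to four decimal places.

R = Σ_{i=4}^{5} C(5,i) p^i (1−p)^{5−i} with p = 0.781
C(5,4)·0.781^4·0.219^1 = 0.407397
C(5,5)·0.781^5·0.219^0 = 0.290573
Sum = 0.6980

0.6980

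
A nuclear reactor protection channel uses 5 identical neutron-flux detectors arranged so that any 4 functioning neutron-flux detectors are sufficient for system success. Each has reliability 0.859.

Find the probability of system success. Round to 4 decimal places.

0.8515

R = Σ_{i=4}^{5} C(5,i) p^i (1−p)^{5−i} with p = 0.859
C(5,4)·0.859^4·0.141^1 = 0.383850
C(5,5)·0.859^5·0.141^0 = 0.467698
Sum = 0.8515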